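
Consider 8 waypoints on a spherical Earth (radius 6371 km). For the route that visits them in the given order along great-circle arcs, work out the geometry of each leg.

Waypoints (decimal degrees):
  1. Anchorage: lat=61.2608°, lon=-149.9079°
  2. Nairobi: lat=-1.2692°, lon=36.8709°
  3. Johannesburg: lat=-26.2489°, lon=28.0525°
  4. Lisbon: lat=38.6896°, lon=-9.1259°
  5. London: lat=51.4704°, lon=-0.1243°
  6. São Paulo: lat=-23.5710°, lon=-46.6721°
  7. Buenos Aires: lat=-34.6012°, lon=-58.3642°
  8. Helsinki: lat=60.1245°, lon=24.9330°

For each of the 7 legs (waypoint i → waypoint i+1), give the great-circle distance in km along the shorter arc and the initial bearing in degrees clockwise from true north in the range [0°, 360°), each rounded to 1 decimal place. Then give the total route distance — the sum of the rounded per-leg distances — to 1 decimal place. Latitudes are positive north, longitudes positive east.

Leg 1: dist=13319.6 km, bearing=352.2°
Leg 2: dist=2933.4 km, bearing=198.0°
Leg 3: dist=8190.8 km, bearing=330.6°
Leg 4: dist=1584.4 km, bearing=23.3°
Leg 5: dist=9498.3 km, bearing=221.9°
Leg 6: dist=1669.2 km, bearing=220.1°
Leg 7: dist=12942.4 km, bearing=33.5°
Total: 50138.1 km

Leg 1: φ1=1.0692027, φ2=-0.0221517, Δφ=-1.0913544, Δλ=3.2599050 rad; a=sin²(Δφ/2)+cosφ1·cosφ2·sin²(Δλ/2)=0.7483832344; c=2·atan2(√a, √(1-a))=2.090665349; dist=6371·c=13319.629 ≈ 13319.6 km; running total=13319.6 km
Leg 1 bearing: y=sinΔλ·cosφ2=-0.11800759, x=cosφ1·sinφ2-sinφ1·cosφ2·cosΔλ=0.85982398; θ=atan2(y, x)=-7.8148° <0 so +360° → 352.1852° ≈ 352.2°
Leg 2: φ1=-0.0221517, φ2=-0.4581297, Δφ=-0.4359780, Δλ=-0.1539101 rad; a=sin²(Δφ/2)+cosφ1·cosφ2·sin²(Δλ/2)=0.0520708938; c=2·atan2(√a, √(1-a))=0.460437437; dist=6371·c=2933.447 ≈ 2933.4 km; running total=16253.0 km
Leg 2 bearing: y=sinΔλ·cosφ2=-0.13749475, x=cosφ1·sinφ2-sinφ1·cosφ2·cosΔλ=-0.42253196; θ=atan2(y, x)=-161.9748° <0 so +360° → 198.0252° ≈ 198.0°
Leg 3: φ1=-0.4581297, φ2=0.6752609, Δφ=1.1333906, Δλ=-0.6488855 rad; a=sin²(Δφ/2)+cosφ1·cosφ2·sin²(Δλ/2)=0.3593449649; c=2·atan2(√a, √(1-a))=1.285637289; dist=6371·c=8190.795 ≈ 8190.8 km; running total=24443.8 km
Leg 3 bearing: y=sinΔλ·cosφ2=-0.47168172, x=cosφ1·sinφ2-sinφ1·cosφ2·cosΔλ=0.83569193; θ=atan2(y, x)=-29.4413° <0 so +360° → 330.5587° ≈ 330.6°
Leg 4: φ1=0.6752609, φ2=0.8983279, Δφ=0.2230670, Δλ=0.1571076 rad; a=sin²(Δφ/2)+cosφ1·cosφ2·sin²(Δλ/2)=0.0153823514; c=2·atan2(√a, √(1-a))=0.248691593; dist=6371·c=1584.414 ≈ 1584.4 km; running total=26028.2 km
Leg 4 bearing: y=sinΔλ·cosφ2=0.09746316, x=cosφ1·sinφ2-sinφ1·cosφ2·cosΔλ=0.22601741; θ=atan2(y, x)=23.3267° ≈ 23.3°
Leg 5: φ1=0.8983279, φ2=-0.4113916, Δφ=-1.3097195, Δλ=-0.8124124 rad; a=sin²(Δφ/2)+cosφ1·cosφ2·sin²(Δλ/2)=0.4600786281; c=2·atan2(√a, √(1-a))=1.490868508; dist=6371·c=9498.323 ≈ 9498.3 km; running total=35526.5 km
Leg 5 bearing: y=sinΔλ·cosφ2=-0.66537907, x=cosφ1·sinφ2-sinφ1·cosφ2·cosΔλ=-0.74222357; θ=atan2(y, x)=-138.1248° <0 so +360° → 221.8752° ≈ 221.9°
Leg 6: φ1=-0.4113916, φ2=-0.6039049, Δφ=-0.1925133, Δλ=-0.2040656 rad; a=sin²(Δφ/2)+cosφ1·cosφ2·sin²(Δλ/2)=0.0170638664; c=2·atan2(√a, √(1-a))=0.262006244; dist=6371·c=1669.242 ≈ 1669.2 km; running total=37195.7 km
Leg 6 bearing: y=sinΔλ·cosφ2=-0.16680805, x=cosφ1·sinφ2-sinφ1·cosφ2·cosΔλ=-0.19815610; θ=atan2(y, x)=-139.9093° <0 so +360° → 220.0907° ≈ 220.1°
Leg 7: φ1=-0.6039049, φ2=1.0493705, Δφ=1.6532754, Δλ=1.4538104 rad; a=sin²(Δφ/2)+cosφ1·cosφ2·sin²(Δλ/2)=0.7222707512; c=2·atan2(√a, √(1-a))=2.031458668; dist=6371·c=12942.423 ≈ 12942.4 km; running total=50138.1 km
Leg 7 bearing: y=sinΔλ·cosφ2=0.49471235, x=cosφ1·sinφ2-sinφ1·cosφ2·cosΔλ=0.74675468; θ=atan2(y, x)=33.5238° ≈ 33.5°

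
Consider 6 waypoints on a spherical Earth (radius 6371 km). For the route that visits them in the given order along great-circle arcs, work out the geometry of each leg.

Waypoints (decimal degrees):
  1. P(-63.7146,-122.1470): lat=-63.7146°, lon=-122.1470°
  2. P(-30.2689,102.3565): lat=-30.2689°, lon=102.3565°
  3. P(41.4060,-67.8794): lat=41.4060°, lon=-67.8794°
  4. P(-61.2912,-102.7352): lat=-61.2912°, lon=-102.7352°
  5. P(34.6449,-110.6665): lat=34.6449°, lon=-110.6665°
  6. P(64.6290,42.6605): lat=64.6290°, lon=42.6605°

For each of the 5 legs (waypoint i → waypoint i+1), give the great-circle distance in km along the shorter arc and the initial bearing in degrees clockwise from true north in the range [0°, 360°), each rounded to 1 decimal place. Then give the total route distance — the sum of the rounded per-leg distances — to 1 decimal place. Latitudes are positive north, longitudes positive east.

Leg 1: φ1=-1.1120296, φ2=-0.5282920, Δφ=0.5837376, Δλ=3.9183253 rad; a=sin²(Δφ/2)+cosφ1·cosφ2·sin²(Δλ/2)=0.4104207128; c=2·atan2(√a, √(1-a))=1.390665206; dist=6371·c=8859.928 ≈ 8859.9 km; running total=8859.9 km
Leg 1 bearing: y=sinΔλ·cosφ2=-0.60539143, x=cosφ1·sinφ2-sinφ1·cosφ2·cosΔλ=-0.77550205; θ=atan2(y, x)=-142.0228° <0 so +360° → 217.9772° ≈ 218.0°
Leg 2: φ1=-0.5282920, φ2=0.7226710, Δφ=1.2509630, Δλ=-2.9711770 rad; a=sin²(Δφ/2)+cosφ1·cosφ2·sin²(Δλ/2)=0.9858920841; c=2·atan2(√a, √(1-a))=2.903477017; dist=6371·c=18498.052 ≈ 18498.1 km; running total=27358.0 km
Leg 2 bearing: y=sinΔλ·cosφ2=-0.12720112, x=cosφ1·sinφ2-sinφ1·cosφ2·cosΔλ=0.19863385; θ=atan2(y, x)=-32.6347° <0 so +360° → 327.3653° ≈ 327.4°
Leg 3: φ1=0.7226710, φ2=-1.0697332, Δφ=-1.7924043, Δλ=-0.6083485 rad; a=sin²(Δφ/2)+cosφ1·cosφ2·sin²(Δλ/2)=0.6422184256; c=2·atan2(√a, √(1-a))=1.859215292; dist=6371·c=11845.061 ≈ 11845.1 km; running total=39203.1 km
Leg 3 bearing: y=sinΔλ·cosφ2=-0.27453097, x=cosφ1·sinφ2-sinφ1·cosφ2·cosΔλ=-0.91854691; θ=atan2(y, x)=-163.3599° <0 so +360° → 196.6401° ≈ 196.6°
Leg 4: φ1=-1.0697332, φ2=0.6046676, Δφ=1.6744008, Δλ=-0.1384273 rad; a=sin²(Δφ/2)+cosφ1·cosφ2·sin²(Δλ/2)=0.5535997524; c=2·atan2(√a, √(1-a))=1.678202219; dist=6371·c=10691.826 ≈ 10691.8 km; running total=49894.9 km
Leg 4 bearing: y=sinΔλ·cosφ2=-0.11351955, x=cosφ1·sinφ2-sinφ1·cosφ2·cosΔλ=0.98773558; θ=atan2(y, x)=-6.5562° <0 so +360° → 353.4438° ≈ 353.4°
Leg 5: φ1=0.6046676, φ2=1.1279888, Δφ=0.5233213, Δλ=2.6760610 rad; a=sin²(Δφ/2)+cosφ1·cosφ2·sin²(Δλ/2)=0.4006666154; c=2·atan2(√a, √(1-a))=1.370798940; dist=6371·c=8733.360 ≈ 8733.4 km; running total=58628.3 km
Leg 5 bearing: y=sinΔλ·cosφ2=0.19234284, x=cosφ1·sinφ2-sinφ1·cosφ2·cosΔλ=0.96100767; θ=atan2(y, x)=11.3180° ≈ 11.3°

Leg 1: dist=8859.9 km, bearing=218.0°
Leg 2: dist=18498.1 km, bearing=327.4°
Leg 3: dist=11845.1 km, bearing=196.6°
Leg 4: dist=10691.8 km, bearing=353.4°
Leg 5: dist=8733.4 km, bearing=11.3°
Total: 58628.3 km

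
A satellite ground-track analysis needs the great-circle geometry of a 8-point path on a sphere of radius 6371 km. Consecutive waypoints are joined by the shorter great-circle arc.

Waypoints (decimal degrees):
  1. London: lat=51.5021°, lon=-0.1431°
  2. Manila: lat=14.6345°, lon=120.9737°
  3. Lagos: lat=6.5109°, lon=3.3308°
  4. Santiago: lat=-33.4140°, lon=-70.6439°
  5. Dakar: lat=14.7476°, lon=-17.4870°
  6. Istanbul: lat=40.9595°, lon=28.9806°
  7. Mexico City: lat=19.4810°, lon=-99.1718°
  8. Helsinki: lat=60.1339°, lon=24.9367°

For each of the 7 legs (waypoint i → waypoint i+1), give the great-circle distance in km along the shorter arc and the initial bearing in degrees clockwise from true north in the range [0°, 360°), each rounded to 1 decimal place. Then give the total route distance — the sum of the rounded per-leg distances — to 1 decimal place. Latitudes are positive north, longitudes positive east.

Leg 1: φ1=0.8988812, φ2=0.2554202, Δφ=-0.6434610, Δλ=2.1138869 rad; a=sin²(Δφ/2)+cosφ1·cosφ2·sin²(Δλ/2)=0.5567605880; c=2·atan2(√a, √(1-a))=1.684562753; dist=6371·c=10732.349 ≈ 10732.3 km; running total=10732.3 km
Leg 1 bearing: y=sinΔλ·cosφ2=0.82834082, x=cosφ1·sinφ2-sinφ1·cosφ2·cosΔλ=0.54860225; θ=atan2(y, x)=56.4839° ≈ 56.5°
Leg 2: φ1=0.2554202, φ2=0.1136366, Δφ=-0.1417836, Δλ=-2.0532559 rad; a=sin²(Δφ/2)+cosφ1·cosφ2·sin²(Δλ/2)=0.7086816094; c=2·atan2(√a, √(1-a))=2.001338127; dist=6371·c=12750.525 ≈ 12750.5 km; running total=23482.8 km
Leg 2 bearing: y=sinΔλ·cosφ2=-0.88014293, x=cosφ1·sinφ2-sinφ1·cosφ2·cosΔλ=0.22617772; θ=atan2(y, x)=-75.5881° <0 so +360° → 284.4119° ≈ 284.4°
Leg 3: φ1=0.1136366, φ2=-0.5831843, Δφ=-0.6968210, Δλ=-1.2911021 rad; a=sin²(Δφ/2)+cosφ1·cosφ2·sin²(Δλ/2)=0.4167485650; c=2·atan2(√a, √(1-a))=1.403514365; dist=6371·c=8941.790 ≈ 8941.8 km; running total=32424.6 km
Leg 3 bearing: y=sinΔλ·cosφ2=-0.80227628, x=cosφ1·sinφ2-sinφ1·cosφ2·cosΔλ=-0.57326222; θ=atan2(y, x)=-125.5475° <0 so +360° → 234.4525° ≈ 234.5°
Leg 4: φ1=-0.5831843, φ2=0.2573942, Δφ=0.8405785, Δλ=0.9277629 rad; a=sin²(Δφ/2)+cosφ1·cosφ2·sin²(Δλ/2)=0.3280780785; c=2·atan2(√a, √(1-a))=1.219789049; dist=6371·c=7771.276 ≈ 7771.3 km; running total=40195.9 km
Leg 4 bearing: y=sinΔλ·cosφ2=0.77391658, x=cosφ1·sinφ2-sinφ1·cosφ2·cosΔλ=0.53181251; θ=atan2(y, x)=55.5043° ≈ 55.5°
Leg 5: φ1=0.2573942, φ2=0.7148781, Δφ=0.4574840, Δλ=0.8110126 rad; a=sin²(Δφ/2)+cosφ1·cosφ2·sin²(Δλ/2)=0.1650635075; c=2·atan2(√a, √(1-a))=0.836758622; dist=6371·c=5330.989 ≈ 5331.0 km; running total=45526.9 km
Leg 5 bearing: y=sinΔλ·cosφ2=0.54748919, x=cosφ1·sinφ2-sinφ1·cosφ2·cosΔλ=0.50152345; θ=atan2(y, x)=47.5090° ≈ 47.5°
Leg 6: φ1=0.7148781, φ2=0.3400076, Δφ=-0.3748705, Δλ=-2.2366813 rad; a=sin²(Δφ/2)+cosφ1·cosφ2·sin²(Δλ/2)=0.6105957178; c=2·atan2(√a, √(1-a))=1.793832325; dist=6371·c=11428.506 ≈ 11428.5 km; running total=56955.4 km
Leg 6 bearing: y=sinΔλ·cosφ2=-0.74135235, x=cosφ1·sinφ2-sinφ1·cosφ2·cosΔλ=0.63361742; θ=atan2(y, x)=-49.4802° <0 so +360° → 310.5198° ≈ 310.5°
Leg 7: φ1=0.3400076, φ2=1.0495345, Δφ=0.7095270, Δλ=2.1661020 rad; a=sin²(Δφ/2)+cosφ1·cosφ2·sin²(Δλ/2)=0.4870278220; c=2·atan2(√a, √(1-a))=1.544849059; dist=6371·c=9842.233 ≈ 9842.2 km; running total=66797.6 km
Leg 7 bearing: y=sinΔλ·cosφ2=0.41231171, x=cosφ1·sinφ2-sinφ1·cosφ2·cosΔλ=0.91067335; θ=atan2(y, x)=24.3589° ≈ 24.4°

Leg 1: dist=10732.3 km, bearing=56.5°
Leg 2: dist=12750.5 km, bearing=284.4°
Leg 3: dist=8941.8 km, bearing=234.5°
Leg 4: dist=7771.3 km, bearing=55.5°
Leg 5: dist=5331.0 km, bearing=47.5°
Leg 6: dist=11428.5 km, bearing=310.5°
Leg 7: dist=9842.2 km, bearing=24.4°
Total: 66797.6 km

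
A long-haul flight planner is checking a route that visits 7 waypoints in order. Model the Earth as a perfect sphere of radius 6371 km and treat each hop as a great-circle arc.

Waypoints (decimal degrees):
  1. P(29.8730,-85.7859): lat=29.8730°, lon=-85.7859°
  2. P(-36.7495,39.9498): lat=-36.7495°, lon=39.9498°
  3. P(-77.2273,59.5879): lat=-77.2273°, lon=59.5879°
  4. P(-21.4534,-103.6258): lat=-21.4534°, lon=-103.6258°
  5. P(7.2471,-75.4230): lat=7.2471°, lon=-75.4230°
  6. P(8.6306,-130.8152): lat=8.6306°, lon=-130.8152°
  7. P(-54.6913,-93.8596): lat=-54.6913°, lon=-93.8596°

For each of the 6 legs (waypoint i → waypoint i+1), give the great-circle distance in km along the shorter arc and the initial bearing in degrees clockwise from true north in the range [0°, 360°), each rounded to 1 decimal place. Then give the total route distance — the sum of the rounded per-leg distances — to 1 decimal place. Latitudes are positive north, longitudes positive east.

Leg 1: dist=14981.6 km, bearing=113.7°
Leg 2: dist=4601.1 km, bearing=173.5°
Leg 3: dist=8985.7 km, bearing=195.8°
Leg 4: dist=4433.0 km, bearing=47.0°
Leg 5: dist=6097.1 km, bearing=275.5°
Leg 6: dist=7836.7 km, bearing=158.4°
Total: 46935.2 km

Leg 1: φ1=0.5213822, φ2=-0.6413998, Δφ=-1.1627820, Δλ=2.1945020 rad; a=sin²(Δφ/2)+cosφ1·cosφ2·sin²(Δλ/2)=0.8519018514; c=2·atan2(√a, √(1-a))=2.351534075; dist=6371·c=14981.624 ≈ 14981.6 km; running total=14981.6 km
Leg 1 bearing: y=sinΔλ·cosφ2=0.65039780, x=cosφ1·sinφ2-sinφ1·cosφ2·cosΔλ=-0.28573247; θ=atan2(y, x)=113.7168° ≈ 113.7°
Leg 2: φ1=-0.6413998, φ2=-1.3478707, Δφ=-0.7064709, Δλ=0.3427495 rad; a=sin²(Δφ/2)+cosφ1·cosφ2·sin²(Δλ/2)=0.1248231316; c=2·atan2(√a, √(1-a))=0.722199286; dist=6371·c=4601.132 ≈ 4601.1 km; running total=19582.7 km
Leg 2 bearing: y=sinΔλ·cosφ2=0.07430140, x=cosφ1·sinφ2-sinφ1·cosφ2·cosΔλ=-0.65684745; θ=atan2(y, x)=173.5462° ≈ 173.5°
Leg 3: φ1=-1.3478707, φ2=-0.3744325, Δφ=0.9734382, Δλ=-2.8486164 rad; a=sin²(Δφ/2)+cosφ1·cosφ2·sin²(Δλ/2)=0.4201520873; c=2·atan2(√a, √(1-a))=1.410413811; dist=6371·c=8985.746 ≈ 8985.7 km; running total=28568.4 km
Leg 3 bearing: y=sinΔλ·cosφ2=-0.26879328, x=cosφ1·sinφ2-sinφ1·cosφ2·cosΔλ=-0.94986705; θ=atan2(y, x)=-164.1996° <0 so +360° → 195.8004° ≈ 195.8°
Leg 4: φ1=-0.3744325, φ2=0.1264858, Δφ=0.5009182, Δλ=0.4922317 rad; a=sin²(Δφ/2)+cosφ1·cosφ2·sin²(Δλ/2)=0.1162347594; c=2·atan2(√a, √(1-a))=0.695816640; dist=6371·c=4433.048 ≈ 4433.0 km; running total=33001.4 km
Leg 4 bearing: y=sinΔλ·cosφ2=0.46881844, x=cosφ1·sinφ2-sinφ1·cosφ2·cosΔλ=0.43715699; θ=atan2(y, x)=47.0015° ≈ 47.0°
Leg 5: φ1=0.1264858, φ2=0.1506324, Δφ=0.0241466, Δλ=-0.9667763 rad; a=sin²(Δφ/2)+cosφ1·cosφ2·sin²(Δλ/2)=0.2120155196; c=2·atan2(√a, √(1-a))=0.957007359; dist=6371·c=6097.094 ≈ 6097.1 km; running total=39098.5 km
Leg 5 bearing: y=sinΔλ·cosφ2=-0.81373905, x=cosφ1·sinφ2-sinφ1·cosφ2·cosΔλ=0.07802897; θ=atan2(y, x)=-84.5227° <0 so +360° → 275.4773° ≈ 275.5°
Leg 6: φ1=0.1506324, φ2=-0.9545433, Δφ=-1.1051756, Δλ=0.6449969 rad; a=sin²(Δφ/2)+cosφ1·cosφ2·sin²(Δλ/2)=0.3329116024; c=2·atan2(√a, √(1-a))=1.230064649; dist=6371·c=7836.742 ≈ 7836.7 km; running total=46935.2 km
Leg 6 bearing: y=sinΔλ·cosφ2=0.34748017, x=cosφ1·sinφ2-sinφ1·cosφ2·cosΔλ=-0.87611837; θ=atan2(y, x)=158.3661° ≈ 158.4°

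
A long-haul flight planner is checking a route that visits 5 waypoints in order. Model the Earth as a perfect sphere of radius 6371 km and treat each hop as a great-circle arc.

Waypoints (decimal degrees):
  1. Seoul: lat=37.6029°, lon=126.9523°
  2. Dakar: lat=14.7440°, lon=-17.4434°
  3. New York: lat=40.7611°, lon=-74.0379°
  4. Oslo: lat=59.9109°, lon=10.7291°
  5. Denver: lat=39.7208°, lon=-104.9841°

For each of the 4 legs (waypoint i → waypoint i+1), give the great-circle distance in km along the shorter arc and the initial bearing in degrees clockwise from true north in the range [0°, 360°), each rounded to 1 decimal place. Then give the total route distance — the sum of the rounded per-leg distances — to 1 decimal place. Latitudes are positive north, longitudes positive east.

Leg 1: φ1=0.6562944, φ2=0.2573313, Δφ=-0.3989631, Δλ=-2.5201804 rad; a=sin²(Δφ/2)+cosφ1·cosφ2·sin²(Δλ/2)=0.7338243918; c=2·atan2(√a, √(1-a))=2.057425222; dist=6371·c=13107.856 ≈ 13107.9 km; running total=13107.9 km
Leg 1 bearing: y=sinΔλ·cosφ2=-0.56301418, x=cosφ1·sinφ2-sinφ1·cosφ2·cosΔλ=0.68141004; θ=atan2(y, x)=-39.5652° <0 so +360° → 320.4348° ≈ 320.4°
Leg 2: φ1=0.2573313, φ2=0.7114154, Δφ=0.4540841, Δλ=-0.9877604 rad; a=sin²(Δφ/2)+cosφ1·cosφ2·sin²(Δλ/2)=0.2152750482; c=2·atan2(√a, √(1-a))=0.964959823; dist=6371·c=6147.759 ≈ 6147.8 km; running total=19255.7 km
Leg 2 bearing: y=sinΔλ·cosφ2=-0.63230589, x=cosφ1·sinφ2-sinφ1·cosφ2·cosΔλ=0.52527713; θ=atan2(y, x)=-50.2825° <0 so +360° → 309.7175° ≈ 309.7°
Leg 3: φ1=0.7114154, φ2=1.0456425, Δφ=0.3342271, Δλ=1.4794632 rad; a=sin²(Δφ/2)+cosφ1·cosφ2·sin²(Δλ/2)=0.2002201030; c=2·atan2(√a, √(1-a))=0.927845362; dist=6371·c=5911.303 ≈ 5911.3 km; running total=25167.0 km
Leg 3 bearing: y=sinΔλ·cosφ2=0.49925655, x=cosφ1·sinφ2-sinφ1·cosφ2·cosΔλ=0.62551655; θ=atan2(y, x)=38.5951° ≈ 38.6°
Leg 4: φ1=1.0456425, φ2=0.6932587, Δφ=-0.3523837, Δλ=-2.0195763 rad; a=sin²(Δφ/2)+cosφ1·cosφ2·sin²(Δλ/2)=0.3071869329; c=2·atan2(√a, √(1-a))=1.174909978; dist=6371·c=7485.351 ≈ 7485.4 km; running total=32652.4 km
Leg 4 bearing: y=sinΔλ·cosφ2=-0.69300240, x=cosφ1·sinφ2-sinφ1·cosφ2·cosΔλ=0.60913066; θ=atan2(y, x)=-48.6854° <0 so +360° → 311.3146° ≈ 311.3°

Leg 1: dist=13107.9 km, bearing=320.4°
Leg 2: dist=6147.8 km, bearing=309.7°
Leg 3: dist=5911.3 km, bearing=38.6°
Leg 4: dist=7485.4 km, bearing=311.3°
Total: 32652.4 km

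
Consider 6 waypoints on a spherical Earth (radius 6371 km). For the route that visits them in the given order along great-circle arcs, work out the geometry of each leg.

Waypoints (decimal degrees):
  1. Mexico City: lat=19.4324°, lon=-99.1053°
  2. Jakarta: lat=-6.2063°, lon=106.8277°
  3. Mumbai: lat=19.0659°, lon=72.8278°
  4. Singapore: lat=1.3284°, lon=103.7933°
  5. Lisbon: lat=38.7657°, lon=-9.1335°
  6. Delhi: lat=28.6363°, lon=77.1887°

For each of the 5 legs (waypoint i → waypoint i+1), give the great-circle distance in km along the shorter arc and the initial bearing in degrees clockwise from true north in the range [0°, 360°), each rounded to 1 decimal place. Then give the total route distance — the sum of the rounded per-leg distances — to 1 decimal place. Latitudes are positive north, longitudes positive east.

Leg 1: dist=16849.5 km, bearing=294.2°
Leg 2: dist=4665.3 km, bearing=307.8°
Leg 3: dist=3906.9 km, bearing=116.6°
Leg 4: dist=11876.4 km, bearing=311.4°
Leg 5: dist=7770.4 km, bearing=68.9°
Total: 45068.5 km

Leg 1: φ1=0.3391594, φ2=-0.1083204, Δφ=-0.4474797, Δλ=3.5942089 rad; a=sin²(Δφ/2)+cosφ1·cosφ2·sin²(Δλ/2)=0.9395367175; c=2·atan2(√a, √(1-a))=2.644711267; dist=6371·c=16849.455 ≈ 16849.5 km; running total=16849.5 km
Leg 1 bearing: y=sinΔλ·cosφ2=-0.43475673, x=cosφ1·sinφ2-sinφ1·cosφ2·cosΔλ=0.19549037; θ=atan2(y, x)=-65.7887° <0 so +360° → 294.2113° ≈ 294.2°
Leg 2: φ1=-0.1083204, φ2=0.3327627, Δφ=0.4410831, Δλ=-0.5934102 rad; a=sin²(Δφ/2)+cosφ1·cosφ2·sin²(Δλ/2)=0.1281731400; c=2·atan2(√a, √(1-a))=0.732277433; dist=6371·c=4665.340 ≈ 4665.3 km; running total=21514.8 km
Leg 2 bearing: y=sinΔλ·cosφ2=-0.52851617, x=cosφ1·sinφ2-sinφ1·cosφ2·cosΔλ=0.40945062; θ=atan2(y, x)=-52.2344° <0 so +360° → 307.7656° ≈ 307.8°
Leg 3: φ1=0.3327627, φ2=0.0231850, Δφ=-0.3095778, Δλ=0.5404499 rad; a=sin²(Δφ/2)+cosφ1·cosφ2·sin²(Δλ/2)=0.0911029699; c=2·atan2(√a, √(1-a))=0.613228824; dist=6371·c=3906.881 ≈ 3906.9 km; running total=25421.7 km
Leg 3 bearing: y=sinΔλ·cosφ2=0.51438357, x=cosφ1·sinφ2-sinφ1·cosφ2·cosΔλ=-0.25811320; θ=atan2(y, x)=116.6471° ≈ 116.6°
Leg 4: φ1=0.0231850, φ2=0.6765891, Δφ=0.6534041, Δλ=-1.9709445 rad; a=sin²(Δφ/2)+cosφ1·cosφ2·sin²(Δλ/2)=0.6445718088; c=2·atan2(√a, √(1-a))=1.864128449; dist=6371·c=11876.362 ≈ 11876.4 km; running total=37298.1 km
Leg 4 bearing: y=sinΔλ·cosφ2=-0.71811819, x=cosφ1·sinφ2-sinφ1·cosφ2·cosΔλ=0.63301046; θ=atan2(y, x)=-48.6043° <0 so +360° → 311.3957° ≈ 311.4°
Leg 5: φ1=0.6765891, φ2=0.4997977, Δφ=-0.1767914, Δλ=1.5066066 rad; a=sin²(Δφ/2)+cosφ1·cosφ2·sin²(Δλ/2)=0.3280138530; c=2·atan2(√a, √(1-a))=1.219652254; dist=6371·c=7770.405 ≈ 7770.4 km; running total=45068.5 km
Leg 5 bearing: y=sinΔλ·cosφ2=0.87587198, x=cosφ1·sinφ2-sinφ1·cosφ2·cosΔλ=0.33842478; θ=atan2(y, x)=68.8742° ≈ 68.9°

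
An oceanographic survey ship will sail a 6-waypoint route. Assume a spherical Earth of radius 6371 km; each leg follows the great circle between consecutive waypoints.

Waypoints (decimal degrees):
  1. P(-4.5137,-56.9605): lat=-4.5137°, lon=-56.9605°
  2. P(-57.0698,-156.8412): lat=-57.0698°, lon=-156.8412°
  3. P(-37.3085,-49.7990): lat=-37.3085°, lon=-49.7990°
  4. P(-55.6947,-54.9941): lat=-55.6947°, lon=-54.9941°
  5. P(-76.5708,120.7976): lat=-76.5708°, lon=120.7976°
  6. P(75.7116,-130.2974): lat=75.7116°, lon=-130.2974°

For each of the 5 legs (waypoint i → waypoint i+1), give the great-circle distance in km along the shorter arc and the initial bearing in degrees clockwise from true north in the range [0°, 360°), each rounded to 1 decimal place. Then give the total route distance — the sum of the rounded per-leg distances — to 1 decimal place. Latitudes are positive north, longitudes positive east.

Leg 1: φ1=-0.0787789, φ2=-0.9960559, Δφ=-0.9172770, Δλ=-1.7432471 rad; a=sin²(Δφ/2)+cosφ1·cosφ2·sin²(Δλ/2)=0.5134702225; c=2·atan2(√a, √(1-a))=1.597740032; dist=6371·c=10179.202 ≈ 10179.2 km; running total=10179.2 km
Leg 1 bearing: y=sinΔλ·cosφ2=-0.53555356, x=cosφ1·sinφ2-sinφ1·cosφ2·cosΔλ=-0.84407144; θ=atan2(y, x)=-147.6053° <0 so +360° → 212.3947° ≈ 212.4°
Leg 2: φ1=-0.9960559, φ2=-0.6511562, Δφ=0.3448997, Δλ=1.8682388 rad; a=sin²(Δφ/2)+cosφ1·cosφ2·sin²(Δλ/2)=0.3089979881; c=2·atan2(√a, √(1-a))=1.178832520; dist=6371·c=7510.342 ≈ 7510.3 km; running total=17689.5 km
Leg 2 bearing: y=sinΔλ·cosφ2=0.76045761, x=cosφ1·sinφ2-sinφ1·cosφ2·cosΔλ=-0.52514489; θ=atan2(y, x)=124.6276° ≈ 124.6°
Leg 3: φ1=-0.6511562, φ2=-0.9720559, Δφ=-0.3208997, Δλ=-0.0906716 rad; a=sin²(Δφ/2)+cosφ1·cosφ2·sin²(Δλ/2)=0.0264447297; c=2·atan2(√a, √(1-a))=0.326687510; dist=6371·c=2081.326 ≈ 2081.3 km; running total=19770.8 km
Leg 3 bearing: y=sinΔλ·cosφ2=-0.05103274, x=cosφ1·sinφ2-sinφ1·cosφ2·cosΔλ=-0.31682374; θ=atan2(y, x)=-170.8496° <0 so +360° → 189.1504° ≈ 189.2°
Leg 4: φ1=-0.9720559, φ2=-1.3364126, Δφ=-0.3643567, Δλ=3.0681440 rad; a=sin²(Δφ/2)+cosφ1·cosφ2·sin²(Δλ/2)=0.1635400312; c=2·atan2(√a, √(1-a))=0.832647211; dist=6371·c=5304.795 ≈ 5304.8 km; running total=25075.6 km
Leg 4 bearing: y=sinΔλ·cosφ2=0.01704266, x=cosφ1·sinφ2-sinφ1·cosφ2·cosΔλ=-0.73951897; θ=atan2(y, x)=178.6798° ≈ 178.7°
Leg 5: φ1=-1.3364126, φ2=1.3214167, Δφ=2.6578293, Δλ=-4.3824345 rad; a=sin²(Δφ/2)+cosφ1·cosφ2·sin²(Δλ/2)=0.9805701674; c=2·atan2(√a, √(1-a))=2.861900018; dist=6371·c=18233.165 ≈ 18233.2 km; running total=43308.8 km
Leg 5 bearing: y=sinΔλ·cosφ2=0.23348956, x=cosφ1·sinφ2-sinφ1·cosφ2·cosΔλ=0.14728164; θ=atan2(y, x)=57.7569° ≈ 57.8°

Leg 1: dist=10179.2 km, bearing=212.4°
Leg 2: dist=7510.3 km, bearing=124.6°
Leg 3: dist=2081.3 km, bearing=189.2°
Leg 4: dist=5304.8 km, bearing=178.7°
Leg 5: dist=18233.2 km, bearing=57.8°
Total: 43308.8 km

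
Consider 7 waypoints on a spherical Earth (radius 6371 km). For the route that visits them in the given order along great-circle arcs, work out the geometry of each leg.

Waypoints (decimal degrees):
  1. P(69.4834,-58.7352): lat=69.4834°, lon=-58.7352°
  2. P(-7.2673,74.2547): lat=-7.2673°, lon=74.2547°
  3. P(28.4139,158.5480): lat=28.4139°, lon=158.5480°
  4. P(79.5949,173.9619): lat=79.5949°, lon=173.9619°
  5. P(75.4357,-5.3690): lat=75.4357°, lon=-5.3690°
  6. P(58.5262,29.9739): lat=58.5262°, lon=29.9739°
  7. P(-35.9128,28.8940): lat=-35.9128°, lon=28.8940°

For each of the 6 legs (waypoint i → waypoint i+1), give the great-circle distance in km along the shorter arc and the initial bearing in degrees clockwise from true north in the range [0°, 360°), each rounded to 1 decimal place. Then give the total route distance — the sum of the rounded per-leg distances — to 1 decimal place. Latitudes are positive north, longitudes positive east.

Leg 1: φ1=1.2127141, φ2=-0.1268383, Δφ=-1.3395524, Δλ=2.3211116 rad; a=sin²(Δφ/2)+cosφ1·cosφ2·sin²(Δλ/2)=0.6777678695; c=2·atan2(√a, √(1-a))=1.934283521; dist=6371·c=12323.320 ≈ 12323.3 km; running total=12323.3 km
Leg 1 bearing: y=sinΔλ·cosφ2=0.72559784, x=cosφ1·sinφ2-sinφ1·cosφ2·cosΔλ=0.58915373; θ=atan2(y, x)=50.9249° ≈ 50.9°
Leg 2: φ1=-0.1268383, φ2=0.4959161, Δφ=0.6227544, Δλ=1.4711956 rad; a=sin²(Δφ/2)+cosφ1·cosφ2·sin²(Δλ/2)=0.4867189733; c=2·atan2(√a, √(1-a))=1.544231149; dist=6371·c=9838.297 ≈ 9838.3 km; running total=22161.6 km
Leg 2 bearing: y=sinΔλ·cosφ2=0.87517415, x=cosφ1·sinφ2-sinφ1·cosφ2·cosΔλ=0.48307832; θ=atan2(y, x)=61.1022° ≈ 61.1°
Leg 3: φ1=0.4959161, φ2=1.3891931, Δφ=0.8932770, Δλ=0.2690233 rad; a=sin²(Δφ/2)+cosφ1·cosφ2·sin²(Δλ/2)=0.1894257265; c=2·atan2(√a, √(1-a))=0.900588916; dist=6371·c=5737.652 ≈ 5737.7 km; running total=27899.3 km
Leg 3 bearing: y=sinΔλ·cosφ2=0.04800345, x=cosφ1·sinφ2-sinφ1·cosφ2·cosΔλ=0.78222129; θ=atan2(y, x)=3.5117° ≈ 3.5°
Leg 4: φ1=1.3891931, φ2=1.3166013, Δφ=-0.0725917, Δλ=-3.1299147 rad; a=sin²(Δφ/2)+cosφ1·cosφ2·sin²(Δλ/2)=0.0467317687; c=2·atan2(√a, √(1-a))=0.435790906; dist=6371·c=2776.424 ≈ 2776.4 km; running total=30675.7 km
Leg 4 bearing: y=sinΔλ·cosφ2=-0.00293656, x=cosφ1·sinφ2-sinφ1·cosφ2·cosΔλ=0.42211730; θ=atan2(y, x)=-0.3986° <0 so +360° → 359.6014° ≈ 359.6°
Leg 5: φ1=1.3166013, φ2=1.0214749, Δφ=-0.2951264, Δλ=0.6168500 rad; a=sin²(Δφ/2)+cosφ1·cosφ2·sin²(Δλ/2)=0.0337156332; c=2·atan2(√a, √(1-a))=0.369331898; dist=6371·c=2353.014 ≈ 2353.0 km; running total=33028.7 km
Leg 5 bearing: y=sinΔλ·cosφ2=0.30202341, x=cosφ1·sinφ2-sinφ1·cosφ2·cosΔλ=-0.19773067; θ=atan2(y, x)=123.2122° ≈ 123.2°
Leg 6: φ1=1.0214749, φ2=-0.6267966, Δφ=-1.6482715, Δλ=-0.0188478 rad; a=sin²(Δφ/2)+cosφ1·cosφ2·sin²(Δλ/2)=0.5387363945; c=2·atan2(√a, √(1-a))=1.648346825; dist=6371·c=10501.618 ≈ 10501.6 km; running total=43530.3 km
Leg 6 bearing: y=sinΔλ·cosφ2=-0.01526414, x=cosφ1·sinφ2-sinφ1·cosφ2·cosΔλ=-0.99687761; θ=atan2(y, x)=-179.1228° <0 so +360° → 180.8772° ≈ 180.9°

Leg 1: dist=12323.3 km, bearing=50.9°
Leg 2: dist=9838.3 km, bearing=61.1°
Leg 3: dist=5737.7 km, bearing=3.5°
Leg 4: dist=2776.4 km, bearing=359.6°
Leg 5: dist=2353.0 km, bearing=123.2°
Leg 6: dist=10501.6 km, bearing=180.9°
Total: 43530.3 km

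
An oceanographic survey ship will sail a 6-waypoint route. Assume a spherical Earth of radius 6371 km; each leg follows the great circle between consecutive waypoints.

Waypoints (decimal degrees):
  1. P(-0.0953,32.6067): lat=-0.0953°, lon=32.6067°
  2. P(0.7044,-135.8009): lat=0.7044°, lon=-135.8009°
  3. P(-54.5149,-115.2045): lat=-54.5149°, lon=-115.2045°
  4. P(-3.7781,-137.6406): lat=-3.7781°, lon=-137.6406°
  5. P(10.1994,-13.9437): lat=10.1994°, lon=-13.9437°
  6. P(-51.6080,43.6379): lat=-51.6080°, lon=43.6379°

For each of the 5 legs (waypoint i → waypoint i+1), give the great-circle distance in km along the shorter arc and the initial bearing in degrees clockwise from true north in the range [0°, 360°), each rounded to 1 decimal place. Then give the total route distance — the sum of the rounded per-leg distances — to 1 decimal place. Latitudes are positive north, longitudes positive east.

Leg 1: φ1=-0.0016633, φ2=0.0122941, Δφ=0.0139574, Δλ=-2.9392671 rad; a=sin²(Δφ/2)+cosφ1·cosφ2·sin²(Δλ/2)=0.9897734881; c=2·atan2(√a, √(1-a))=2.938993900; dist=6371·c=18724.330 ≈ 18724.3 km; running total=18724.3 km
Leg 1 bearing: y=sinΔλ·cosφ2=-0.20093280, x=cosφ1·sinφ2-sinφ1·cosφ2·cosΔλ=0.01066453; θ=atan2(y, x)=-86.9619° <0 so +360° → 273.0381° ≈ 273.0°
Leg 2: φ1=0.0122941, φ2=-0.9514645, Δφ=-0.9637586, Δλ=0.3594750 rad; a=sin²(Δφ/2)+cosφ1·cosφ2·sin²(Δλ/2)=0.2333321550; c=2·atan2(√a, √(1-a))=1.008257296; dist=6371·c=6423.607 ≈ 6423.6 km; running total=25147.9 km
Leg 2 bearing: y=sinΔλ·cosφ2=0.20420685, x=cosφ1·sinφ2-sinφ1·cosφ2·cosΔλ=-0.82088526; θ=atan2(y, x)=166.0304° ≈ 166.0°
Leg 3: φ1=-0.9514645, φ2=-0.0659403, Δφ=0.8855242, Δλ=-0.3915838 rad; a=sin²(Δφ/2)+cosφ1·cosφ2·sin²(Δλ/2)=0.2054803173; c=2·atan2(√a, √(1-a))=0.940926752; dist=6371·c=5994.644 ≈ 5994.6 km; running total=31142.5 km
Leg 3 bearing: y=sinΔλ·cosφ2=-0.38082339, x=cosφ1·sinφ2-sinφ1·cosφ2·cosΔλ=0.71274552; θ=atan2(y, x)=-28.1158° <0 so +360° → 331.8842° ≈ 331.9°
Leg 4: φ1=-0.0659403, φ2=0.1780131, Δφ=0.2439534, Δλ=2.1589182 rad; a=sin²(Δφ/2)+cosφ1·cosφ2·sin²(Δλ/2)=0.7782566884; c=2·atan2(√a, √(1-a))=2.160979689; dist=6371·c=13767.602 ≈ 13767.6 km; running total=44910.1 km
Leg 4 bearing: y=sinΔλ·cosφ2=0.81883668, x=cosφ1·sinφ2-sinφ1·cosφ2·cosΔλ=0.14071017; θ=atan2(y, x)=80.2494° ≈ 80.2°
Leg 5: φ1=0.1780131, φ2=-0.9007295, Δφ=-1.0787426, Δλ=1.0049885 rad; a=sin²(Δφ/2)+cosφ1·cosφ2·sin²(Δλ/2)=0.4055556609; c=2·atan2(√a, √(1-a))=1.380765998; dist=6371·c=8796.860 ≈ 8796.9 km; running total=53707.0 km
Leg 5 bearing: y=sinΔλ·cosφ2=0.52425313, x=cosφ1·sinφ2-sinφ1·cosφ2·cosΔλ=-0.83034916; θ=atan2(y, x)=147.7331° ≈ 147.7°

Leg 1: dist=18724.3 km, bearing=273.0°
Leg 2: dist=6423.6 km, bearing=166.0°
Leg 3: dist=5994.6 km, bearing=331.9°
Leg 4: dist=13767.6 km, bearing=80.2°
Leg 5: dist=8796.9 km, bearing=147.7°
Total: 53707.0 km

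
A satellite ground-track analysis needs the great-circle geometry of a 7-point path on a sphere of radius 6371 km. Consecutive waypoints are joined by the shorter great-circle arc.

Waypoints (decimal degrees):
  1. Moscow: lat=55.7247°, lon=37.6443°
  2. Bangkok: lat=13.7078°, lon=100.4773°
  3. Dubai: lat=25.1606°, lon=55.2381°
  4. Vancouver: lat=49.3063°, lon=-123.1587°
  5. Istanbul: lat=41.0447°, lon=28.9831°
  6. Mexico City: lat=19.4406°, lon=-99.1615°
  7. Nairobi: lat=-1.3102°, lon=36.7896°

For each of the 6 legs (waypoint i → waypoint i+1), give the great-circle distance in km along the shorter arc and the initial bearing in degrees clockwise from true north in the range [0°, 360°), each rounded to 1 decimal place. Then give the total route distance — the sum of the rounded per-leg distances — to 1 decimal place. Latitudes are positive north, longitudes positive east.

Leg 1: φ1=0.9725795, φ2=0.2392462, Δφ=-0.7333332, Δλ=1.0966427 rad; a=sin²(Δφ/2)+cosφ1·cosφ2·sin²(Δλ/2)=0.2771851874; c=2·atan2(√a, √(1-a))=1.108918868; dist=6371·c=7064.922 ≈ 7064.9 km; running total=7064.9 km
Leg 1 bearing: y=sinΔλ·cosφ2=0.86433864, x=cosφ1·sinφ2-sinφ1·cosφ2·cosΔλ=-0.23309431; θ=atan2(y, x)=105.0925° ≈ 105.1°
Leg 2: φ1=0.2392462, φ2=0.4391353, Δφ=0.1998891, Δλ=-0.7895730 rad; a=sin²(Δφ/2)+cosφ1·cosφ2·sin²(Δλ/2)=0.1400325395; c=2·atan2(√a, √(1-a))=0.767087781; dist=6371·c=4887.116 ≈ 4887.1 km; running total=11952.0 km
Leg 2 bearing: y=sinΔλ·cosφ2=-0.64268260, x=cosφ1·sinφ2-sinφ1·cosφ2·cosΔλ=0.26201676; θ=atan2(y, x)=-67.8197° <0 so +360° → 292.1803° ≈ 292.2°
Leg 3: φ1=0.4391353, φ2=0.8605573, Δφ=0.4214220, Δλ=-3.1136115 rad; a=sin²(Δφ/2)+cosφ1·cosφ2·sin²(Δλ/2)=0.6337820061; c=2·atan2(√a, √(1-a))=1.841660303; dist=6371·c=11733.218 ≈ 11733.2 km; running total=23685.2 km
Leg 3 bearing: y=sinΔλ·cosφ2=-0.01824173, x=cosφ1·sinφ2-sinφ1·cosφ2·cosΔλ=0.96336740; θ=atan2(y, x)=-1.0848° <0 so +360° → 358.9152° ≈ 358.9°
Leg 4: φ1=0.8605573, φ2=0.7163652, Δφ=-0.1441921, Δλ=2.6553753 rad; a=sin²(Δφ/2)+cosφ1·cosφ2·sin²(Δλ/2)=0.4684418276; c=2·atan2(√a, √(1-a))=1.507638001; dist=6371·c=9605.162 ≈ 9605.2 km; running total=33290.4 km
Leg 4 bearing: y=sinΔλ·cosφ2=0.35242514, x=cosφ1·sinφ2-sinφ1·cosφ2·cosΔλ=0.93370919; θ=atan2(y, x)=20.6788° ≈ 20.7°
Leg 5: φ1=0.7163652, φ2=0.3393025, Δφ=-0.3770627, Δλ=-2.2365452 rad; a=sin²(Δφ/2)+cosφ1·cosφ2·sin²(Δλ/2)=0.6103594290; c=2·atan2(√a, √(1-a))=1.793347771; dist=6371·c=11425.419 ≈ 11425.4 km; running total=44715.8 km
Leg 5 bearing: y=sinΔλ·cosφ2=-0.74161638, x=cosφ1·sinφ2-sinφ1·cosφ2·cosΔλ=0.63347322; θ=atan2(y, x)=-49.4967° <0 so +360° → 310.5033° ≈ 310.5°
Leg 6: φ1=0.3393025, φ2=-0.0228673, Δφ=-0.3621698, Δλ=2.3727943 rad; a=sin²(Δφ/2)+cosφ1·cosφ2·sin²(Δλ/2)=0.8426009261; c=2·atan2(√a, √(1-a))=2.325677124; dist=6371·c=14816.889 ≈ 14816.9 km; running total=59532.7 km
Leg 6 bearing: y=sinΔλ·cosφ2=0.69509027, x=cosφ1·sinφ2-sinφ1·cosφ2·cosΔλ=0.21759580; θ=atan2(y, x)=72.6174° ≈ 72.6°

Leg 1: dist=7064.9 km, bearing=105.1°
Leg 2: dist=4887.1 km, bearing=292.2°
Leg 3: dist=11733.2 km, bearing=358.9°
Leg 4: dist=9605.2 km, bearing=20.7°
Leg 5: dist=11425.4 km, bearing=310.5°
Leg 6: dist=14816.9 km, bearing=72.6°
Total: 59532.7 km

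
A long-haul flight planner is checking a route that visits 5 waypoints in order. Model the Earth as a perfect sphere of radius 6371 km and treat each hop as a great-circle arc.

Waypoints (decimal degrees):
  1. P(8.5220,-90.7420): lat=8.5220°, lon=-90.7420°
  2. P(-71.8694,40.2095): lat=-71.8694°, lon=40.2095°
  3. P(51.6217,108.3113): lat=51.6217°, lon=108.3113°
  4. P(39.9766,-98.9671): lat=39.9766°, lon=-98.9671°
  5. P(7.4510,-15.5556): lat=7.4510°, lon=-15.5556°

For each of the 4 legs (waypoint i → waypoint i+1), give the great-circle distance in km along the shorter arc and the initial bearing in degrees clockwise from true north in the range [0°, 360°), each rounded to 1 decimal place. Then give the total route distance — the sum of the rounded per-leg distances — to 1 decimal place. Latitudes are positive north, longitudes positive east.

Leg 1: dist=12234.9 km, bearing=165.5°
Leg 2: dist=14710.6 km, bearing=51.1°
Leg 3: dist=9492.2 km, bearing=20.6°
Leg 4: dist=8916.0 km, bearing=88.5°
Total: 45353.7 km

Leg 1: φ1=0.1487370, φ2=-1.2543577, Δφ=-1.4030946, Δλ=2.2855348 rad; a=sin²(Δφ/2)+cosφ1·cosφ2·sin²(Δλ/2)=0.6712679299; c=2·atan2(√a, √(1-a))=1.920411046; dist=6371·c=12234.939 ≈ 12234.9 km; running total=12234.9 km
Leg 1 bearing: y=sinΔλ·cosφ2=0.23502630, x=cosφ1·sinφ2-sinφ1·cosφ2·cosΔλ=-0.90963280; θ=atan2(y, x)=165.5130° ≈ 165.5°
Leg 2: φ1=-1.2543577, φ2=0.9009686, Δφ=2.1553263, Δλ=1.1886006 rad; a=sin²(Δφ/2)+cosφ1·cosφ2·sin²(Δλ/2)=0.8364755720; c=2·atan2(√a, √(1-a))=2.308987630; dist=6371·c=14710.560 ≈ 14710.6 km; running total=26945.5 km
Leg 2 bearing: y=sinΔλ·cosφ2=0.57605527, x=cosφ1·sinφ2-sinφ1·cosφ2·cosΔλ=0.46400117; θ=atan2(y, x)=51.1492° ≈ 51.1°
Leg 3: φ1=0.9009686, φ2=0.6977233, Δφ=-0.2032453, Δλ=-3.6176905 rad; a=sin²(Δφ/2)+cosφ1·cosφ2·sin²(Δλ/2)=0.4595992631; c=2·atan2(√a, √(1-a))=1.489906670; dist=6371·c=9492.195 ≈ 9492.2 km; running total=36437.7 km
Leg 3 bearing: y=sinΔλ·cosφ2=0.35120958, x=cosφ1·sinφ2-sinφ1·cosφ2·cosΔλ=0.93280381; θ=atan2(y, x)=20.6318° ≈ 20.6°
Leg 4: φ1=0.6977233, φ2=0.1300445, Δφ=-0.5676788, Δλ=1.4558053 rad; a=sin²(Δφ/2)+cosφ1·cosφ2·sin²(Δλ/2)=0.4147515433; c=2·atan2(√a, √(1-a))=1.399462382; dist=6371·c=8915.975 ≈ 8916.0 km; running total=45353.7 km
Leg 4 bearing: y=sinΔλ·cosφ2=0.98500771, x=cosφ1·sinφ2-sinφ1·cosφ2·cosΔλ=0.02627968; θ=atan2(y, x)=88.4717° ≈ 88.5°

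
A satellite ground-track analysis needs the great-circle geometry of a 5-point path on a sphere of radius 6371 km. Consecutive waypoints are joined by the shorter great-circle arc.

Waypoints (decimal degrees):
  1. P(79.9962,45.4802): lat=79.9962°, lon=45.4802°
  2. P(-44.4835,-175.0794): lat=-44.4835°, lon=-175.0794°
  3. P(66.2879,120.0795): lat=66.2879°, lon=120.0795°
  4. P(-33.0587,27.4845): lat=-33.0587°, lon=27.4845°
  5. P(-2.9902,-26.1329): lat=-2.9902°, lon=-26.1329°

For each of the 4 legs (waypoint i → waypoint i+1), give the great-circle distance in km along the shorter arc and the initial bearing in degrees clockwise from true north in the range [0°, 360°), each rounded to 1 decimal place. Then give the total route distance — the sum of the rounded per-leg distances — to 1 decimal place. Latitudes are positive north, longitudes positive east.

Leg 1: φ1=1.3961971, φ2=-0.7763835, Δφ=-2.1725806, Δλ=-3.8494912 rad; a=sin²(Δφ/2)+cosφ1·cosφ2·sin²(Δλ/2)=0.8921043045; c=2·atan2(√a, √(1-a))=2.472216010; dist=6371·c=15750.488 ≈ 15750.5 km; running total=15750.5 km
Leg 1 bearing: y=sinΔλ·cosφ2=0.46391426, x=cosφ1·sinφ2-sinφ1·cosφ2·cosΔλ=0.41206846; θ=atan2(y, x)=48.3871° ≈ 48.4°
Leg 2: φ1=-0.7763835, φ2=1.1569421, Δφ=1.9333256, Δλ=5.1514946 rad; a=sin²(Δφ/2)+cosφ1·cosφ2·sin²(Δλ/2)=0.7597876732; c=2·atan2(√a, √(1-a))=2.117150197; dist=6371·c=13488.364 ≈ 13488.4 km; running total=29238.9 km
Leg 2 bearing: y=sinΔλ·cosφ2=-0.36399091, x=cosφ1·sinφ2-sinφ1·cosφ2·cosΔλ=0.77301492; θ=atan2(y, x)=-25.2144° <0 so +360° → 334.7856° ≈ 334.8°
Leg 3: φ1=1.1569421, φ2=-0.5769832, Δφ=-1.7339253, Δλ=-1.6160876 rad; a=sin²(Δφ/2)+cosφ1·cosφ2·sin²(Δλ/2)=0.7573527523; c=2·atan2(√a, √(1-a))=2.111460453; dist=6371·c=13452.115 ≈ 13452.1 km; running total=42691.0 km
Leg 3 bearing: y=sinΔλ·cosφ2=-0.83725268, x=cosφ1·sinφ2-sinφ1·cosφ2·cosΔλ=-0.18462448; θ=atan2(y, x)=-102.4354° <0 so +360° → 257.5646° ≈ 257.6°
Leg 4: φ1=-0.5769832, φ2=-0.0521888, Δφ=0.5247943, Δλ=-0.9358002 rad; a=sin²(Δφ/2)+cosφ1·cosφ2·sin²(Δλ/2)=0.2375371056; c=2·atan2(√a, √(1-a))=1.018168406; dist=6371·c=6486.751 ≈ 6486.8 km; running total=49177.8 km
Leg 4 bearing: y=sinΔλ·cosφ2=-0.80397784, x=cosφ1·sinφ2-sinφ1·cosφ2·cosΔλ=0.27941465; θ=atan2(y, x)=-70.8356° <0 so +360° → 289.1644° ≈ 289.2°

Leg 1: dist=15750.5 km, bearing=48.4°
Leg 2: dist=13488.4 km, bearing=334.8°
Leg 3: dist=13452.1 km, bearing=257.6°
Leg 4: dist=6486.8 km, bearing=289.2°
Total: 49177.8 km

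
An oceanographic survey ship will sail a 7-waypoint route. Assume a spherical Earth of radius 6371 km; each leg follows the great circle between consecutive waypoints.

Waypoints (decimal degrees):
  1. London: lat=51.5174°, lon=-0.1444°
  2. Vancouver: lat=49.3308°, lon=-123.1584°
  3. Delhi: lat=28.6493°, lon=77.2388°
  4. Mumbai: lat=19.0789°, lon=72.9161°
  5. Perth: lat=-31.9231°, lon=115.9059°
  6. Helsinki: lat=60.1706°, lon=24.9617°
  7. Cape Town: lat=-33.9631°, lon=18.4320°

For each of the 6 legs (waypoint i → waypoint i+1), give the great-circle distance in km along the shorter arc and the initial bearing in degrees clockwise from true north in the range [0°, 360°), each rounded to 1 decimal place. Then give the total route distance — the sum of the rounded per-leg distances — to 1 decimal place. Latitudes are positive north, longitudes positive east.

Leg 1: dist=7573.7 km, bearing=323.9°
Leg 2: dist=11111.4 km, bearing=341.9°
Leg 3: dist=1151.1 km, bearing=203.4°
Leg 4: dist=7288.8 km, bearing=140.5°
Leg 5: dist=13093.7 km, bearing=325.8°
Leg 6: dist=10484.3 km, bearing=185.4°
Total: 50703.0 km

Leg 1: φ1=0.8991483, φ2=0.8609849, Δφ=-0.0381634, Δλ=-2.1469993 rad; a=sin²(Δφ/2)+cosφ1·cosφ2·sin²(Δλ/2)=0.3136059984; c=2·atan2(√a, √(1-a))=1.188784529; dist=6371·c=7573.746 ≈ 7573.7 km; running total=7573.7 km
Leg 1 bearing: y=sinΔλ·cosφ2=-0.54646712, x=cosφ1·sinφ2-sinφ1·cosφ2·cosΔλ=0.74993519; θ=atan2(y, x)=-36.0803° <0 so +360° → 323.9197° ≈ 323.9°
Leg 2: φ1=0.8609849, φ2=0.5000246, Δφ=-0.3609603, Δλ=3.4975910 rad; a=sin²(Δφ/2)+cosφ1·cosφ2·sin²(Δλ/2)=0.5861962108; c=2·atan2(√a, √(1-a))=1.744054267; dist=6371·c=11111.370 ≈ 11111.4 km; running total=18685.1 km
Leg 2 bearing: y=sinΔλ·cosφ2=-0.30585644, x=cosφ1·sinφ2-sinφ1·cosφ2·cosΔλ=0.93634005; θ=atan2(y, x)=-18.0897° <0 so +360° → 341.9103° ≈ 341.9°
Leg 3: φ1=0.5000246, φ2=0.3329896, Δφ=-0.1670350, Δλ=-0.0754453 rad; a=sin²(Δφ/2)+cosφ1·cosφ2·sin²(Δλ/2)=0.0081385966; c=2·atan2(√a, √(1-a))=0.180673981; dist=6371·c=1151.074 ≈ 1151.1 km; running total=19836.2 km
Leg 3 bearing: y=sinΔλ·cosφ2=-0.07123346, x=cosφ1·sinφ2-sinφ1·cosφ2·cosΔλ=-0.16497040; θ=atan2(y, x)=-156.6455° <0 so +360° → 203.3545° ≈ 203.4°
Leg 4: φ1=0.3329896, φ2=-0.5571632, Δφ=-0.8901528, Δλ=0.7503136 rad; a=sin²(Δφ/2)+cosφ1·cosφ2·sin²(Δλ/2)=0.2930500731; c=2·atan2(√a, √(1-a))=1.144062380; dist=6371·c=7288.821 ≈ 7288.8 km; running total=27125.0 km
Leg 4 bearing: y=sinΔλ·cosφ2=0.57874144, x=cosφ1·sinφ2-sinφ1·cosφ2·cosΔλ=-0.70267009; θ=atan2(y, x)=140.5240° ≈ 140.5°
Leg 5: φ1=-0.5571632, φ2=1.0501751, Δφ=1.6073383, Δλ=-1.5872757 rad; a=sin²(Δφ/2)+cosφ1·cosφ2·sin²(Δλ/2)=0.7328398553; c=2·atan2(√a, √(1-a))=2.055198858; dist=6371·c=13093.672 ≈ 13093.7 km; running total=40218.7 km
Leg 5 bearing: y=sinΔλ·cosφ2=-0.49735163, x=cosφ1·sinφ2-sinφ1·cosφ2·cosΔλ=0.73197252; θ=atan2(y, x)=-34.1948° <0 so +360° → 325.8052° ≈ 325.8°
Leg 6: φ1=1.0501751, φ2=-0.5927679, Δφ=-1.6429430, Δλ=-0.1139648 rad; a=sin²(Δφ/2)+cosφ1·cosφ2·sin²(Δλ/2)=0.5373801753; c=2·atan2(√a, √(1-a))=1.645626494; dist=6371·c=10484.286 ≈ 10484.3 km; running total=50703.0 km
Leg 6 bearing: y=sinΔλ·cosφ2=-0.09431762, x=cosφ1·sinφ2-sinφ1·cosφ2·cosΔλ=-0.99273112; θ=atan2(y, x)=-174.5727° <0 so +360° → 185.4273° ≈ 185.4°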